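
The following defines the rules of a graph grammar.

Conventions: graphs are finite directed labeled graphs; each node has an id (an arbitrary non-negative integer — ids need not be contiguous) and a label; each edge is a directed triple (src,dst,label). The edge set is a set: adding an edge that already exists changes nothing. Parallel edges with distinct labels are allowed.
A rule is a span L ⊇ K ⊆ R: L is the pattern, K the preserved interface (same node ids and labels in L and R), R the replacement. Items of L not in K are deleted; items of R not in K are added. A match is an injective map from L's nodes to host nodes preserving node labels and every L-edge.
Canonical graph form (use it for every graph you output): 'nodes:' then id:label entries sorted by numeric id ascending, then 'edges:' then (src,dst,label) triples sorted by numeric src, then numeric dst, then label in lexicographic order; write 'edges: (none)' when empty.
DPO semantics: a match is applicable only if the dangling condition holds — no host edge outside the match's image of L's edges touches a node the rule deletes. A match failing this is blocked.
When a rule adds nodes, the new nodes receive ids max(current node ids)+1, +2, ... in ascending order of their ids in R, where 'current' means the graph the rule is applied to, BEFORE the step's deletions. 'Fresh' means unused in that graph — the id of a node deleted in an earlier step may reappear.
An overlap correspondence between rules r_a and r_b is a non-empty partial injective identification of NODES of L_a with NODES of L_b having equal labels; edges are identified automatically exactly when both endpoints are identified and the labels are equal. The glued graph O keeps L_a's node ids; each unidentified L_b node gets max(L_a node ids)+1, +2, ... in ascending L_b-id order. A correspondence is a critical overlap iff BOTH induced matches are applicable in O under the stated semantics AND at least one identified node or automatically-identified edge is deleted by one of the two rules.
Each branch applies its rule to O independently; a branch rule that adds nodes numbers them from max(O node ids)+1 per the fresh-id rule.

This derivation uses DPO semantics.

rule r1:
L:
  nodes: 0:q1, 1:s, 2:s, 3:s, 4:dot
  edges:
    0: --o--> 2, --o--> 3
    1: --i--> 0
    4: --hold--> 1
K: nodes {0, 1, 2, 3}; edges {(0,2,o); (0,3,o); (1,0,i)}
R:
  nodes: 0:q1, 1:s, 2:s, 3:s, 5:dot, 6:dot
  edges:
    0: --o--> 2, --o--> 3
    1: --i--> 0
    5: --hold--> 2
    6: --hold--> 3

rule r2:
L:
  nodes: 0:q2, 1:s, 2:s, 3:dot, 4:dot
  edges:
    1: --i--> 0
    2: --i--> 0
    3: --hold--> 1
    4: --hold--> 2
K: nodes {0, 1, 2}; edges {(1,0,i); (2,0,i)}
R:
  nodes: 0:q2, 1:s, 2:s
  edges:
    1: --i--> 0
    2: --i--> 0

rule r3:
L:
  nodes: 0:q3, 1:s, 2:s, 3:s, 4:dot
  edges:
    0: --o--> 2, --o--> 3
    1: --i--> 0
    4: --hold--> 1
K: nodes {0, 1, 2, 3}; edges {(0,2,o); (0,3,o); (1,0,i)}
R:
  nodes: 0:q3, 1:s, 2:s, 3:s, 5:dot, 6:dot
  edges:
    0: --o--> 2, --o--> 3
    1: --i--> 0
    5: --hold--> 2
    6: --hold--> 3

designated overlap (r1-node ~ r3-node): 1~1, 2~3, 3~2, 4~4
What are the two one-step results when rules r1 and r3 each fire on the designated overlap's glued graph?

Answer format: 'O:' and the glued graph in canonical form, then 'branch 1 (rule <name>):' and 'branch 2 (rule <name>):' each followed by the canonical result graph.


O:
nodes: 0:q1, 1:s, 2:s, 3:s, 4:dot, 5:q3
edges: (0,2,o); (0,3,o); (1,0,i); (1,5,i); (4,1,hold); (5,2,o); (5,3,o)
branch 1 (rule r1):
nodes: 0:q1, 1:s, 2:s, 3:s, 5:q3, 6:dot, 7:dot
edges: (0,2,o); (0,3,o); (1,0,i); (1,5,i); (5,2,o); (5,3,o); (6,2,hold); (7,3,hold)
branch 2 (rule r3):
nodes: 0:q1, 1:s, 2:s, 3:s, 5:q3, 6:dot, 7:dot
edges: (0,2,o); (0,3,o); (1,0,i); (1,5,i); (5,2,o); (5,3,o); (6,3,hold); (7,2,hold)


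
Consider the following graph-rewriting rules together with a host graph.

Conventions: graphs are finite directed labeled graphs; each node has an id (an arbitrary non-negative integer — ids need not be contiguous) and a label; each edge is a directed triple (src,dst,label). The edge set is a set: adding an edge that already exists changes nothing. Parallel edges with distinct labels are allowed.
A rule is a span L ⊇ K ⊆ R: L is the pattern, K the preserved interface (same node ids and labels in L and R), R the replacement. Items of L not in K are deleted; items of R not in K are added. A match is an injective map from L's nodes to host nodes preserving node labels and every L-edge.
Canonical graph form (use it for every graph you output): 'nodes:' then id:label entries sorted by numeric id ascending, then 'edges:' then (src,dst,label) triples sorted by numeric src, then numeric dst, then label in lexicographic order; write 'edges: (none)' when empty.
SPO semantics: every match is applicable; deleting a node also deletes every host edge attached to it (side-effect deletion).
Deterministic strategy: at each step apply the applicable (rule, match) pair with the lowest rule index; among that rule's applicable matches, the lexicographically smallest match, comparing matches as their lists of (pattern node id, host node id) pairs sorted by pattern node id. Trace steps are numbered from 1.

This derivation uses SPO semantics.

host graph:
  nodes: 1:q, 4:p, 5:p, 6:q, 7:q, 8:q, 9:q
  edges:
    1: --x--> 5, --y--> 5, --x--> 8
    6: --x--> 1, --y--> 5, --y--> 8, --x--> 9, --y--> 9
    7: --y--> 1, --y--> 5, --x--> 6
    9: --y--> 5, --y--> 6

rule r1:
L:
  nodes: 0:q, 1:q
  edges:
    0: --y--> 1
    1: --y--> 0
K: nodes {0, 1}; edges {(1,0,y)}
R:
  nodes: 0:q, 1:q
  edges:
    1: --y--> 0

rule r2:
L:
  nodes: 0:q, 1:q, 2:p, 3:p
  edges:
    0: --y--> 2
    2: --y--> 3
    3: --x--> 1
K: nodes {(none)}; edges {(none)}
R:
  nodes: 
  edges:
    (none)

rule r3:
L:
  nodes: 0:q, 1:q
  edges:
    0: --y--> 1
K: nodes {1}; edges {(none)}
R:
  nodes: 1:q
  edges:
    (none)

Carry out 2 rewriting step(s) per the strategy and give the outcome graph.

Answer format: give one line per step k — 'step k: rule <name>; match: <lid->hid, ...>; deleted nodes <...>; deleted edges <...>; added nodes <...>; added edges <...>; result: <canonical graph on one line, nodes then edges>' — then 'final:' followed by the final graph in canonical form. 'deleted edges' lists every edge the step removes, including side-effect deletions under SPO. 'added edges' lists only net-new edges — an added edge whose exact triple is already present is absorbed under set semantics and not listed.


step 1: rule r1; match: 0->6, 1->9; deleted nodes (none); deleted edges (6,9,y); added nodes (none); added edges (none); result: nodes: 1:q, 4:p, 5:p, 6:q, 7:q, 8:q, 9:q edges: (1,5,x); (1,5,y); (1,8,x); (6,1,x); (6,5,y); (6,8,y); (6,9,x); (7,1,y); (7,5,y); (7,6,x); (9,5,y); (9,6,y)
step 2: rule r3; match: 0->6, 1->8; deleted nodes 6; deleted edges (6,1,x); (6,5,y); (6,8,y); (6,9,x); (7,6,x); (9,6,y); added nodes (none); added edges (none); result: nodes: 1:q, 4:p, 5:p, 7:q, 8:q, 9:q edges: (1,5,x); (1,5,y); (1,8,x); (7,1,y); (7,5,y); (9,5,y)
final:
nodes: 1:q, 4:p, 5:p, 7:q, 8:q, 9:q
edges: (1,5,x); (1,5,y); (1,8,x); (7,1,y); (7,5,y); (9,5,y)


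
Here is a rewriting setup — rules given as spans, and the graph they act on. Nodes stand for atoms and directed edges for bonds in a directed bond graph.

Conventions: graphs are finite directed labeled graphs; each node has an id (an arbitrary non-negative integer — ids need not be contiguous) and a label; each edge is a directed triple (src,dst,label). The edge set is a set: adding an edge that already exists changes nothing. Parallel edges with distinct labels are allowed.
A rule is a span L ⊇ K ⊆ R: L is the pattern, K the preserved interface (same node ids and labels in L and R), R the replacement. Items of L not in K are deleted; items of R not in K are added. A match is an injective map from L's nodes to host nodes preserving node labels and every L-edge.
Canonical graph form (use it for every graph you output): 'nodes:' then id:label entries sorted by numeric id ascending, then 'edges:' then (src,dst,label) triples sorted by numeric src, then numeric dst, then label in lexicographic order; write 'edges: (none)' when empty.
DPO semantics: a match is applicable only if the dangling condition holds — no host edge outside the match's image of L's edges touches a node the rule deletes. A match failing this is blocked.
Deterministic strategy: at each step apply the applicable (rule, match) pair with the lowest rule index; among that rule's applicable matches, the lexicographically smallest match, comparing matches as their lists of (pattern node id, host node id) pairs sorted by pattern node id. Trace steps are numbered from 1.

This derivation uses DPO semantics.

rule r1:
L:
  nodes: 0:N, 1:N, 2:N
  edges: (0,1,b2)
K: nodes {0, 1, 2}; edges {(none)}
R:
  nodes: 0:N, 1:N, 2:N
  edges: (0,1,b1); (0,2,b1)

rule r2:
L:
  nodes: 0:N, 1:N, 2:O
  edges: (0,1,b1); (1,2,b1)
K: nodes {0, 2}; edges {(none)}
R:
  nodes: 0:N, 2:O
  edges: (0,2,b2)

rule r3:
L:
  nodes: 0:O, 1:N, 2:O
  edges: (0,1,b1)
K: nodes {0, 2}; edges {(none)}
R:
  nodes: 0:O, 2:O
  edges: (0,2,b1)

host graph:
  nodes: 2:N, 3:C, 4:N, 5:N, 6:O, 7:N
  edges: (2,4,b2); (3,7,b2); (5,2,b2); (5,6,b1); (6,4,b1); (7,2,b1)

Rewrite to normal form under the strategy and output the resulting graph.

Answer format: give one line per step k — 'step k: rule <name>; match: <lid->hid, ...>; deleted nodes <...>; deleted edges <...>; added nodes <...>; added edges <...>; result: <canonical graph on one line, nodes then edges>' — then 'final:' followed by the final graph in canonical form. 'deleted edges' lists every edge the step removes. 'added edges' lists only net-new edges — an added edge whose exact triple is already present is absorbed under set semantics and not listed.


step 1: rule r1; match: 0->2, 1->4, 2->5; deleted nodes (none); deleted edges (2,4,b2); added nodes (none); added edges (2,4,b1); (2,5,b1); result: nodes: 2:N, 3:C, 4:N, 5:N, 6:O, 7:N edges: (2,4,b1); (2,5,b1); (3,7,b2); (5,2,b2); (5,6,b1); (6,4,b1); (7,2,b1)
step 2: rule r1; match: 0->5, 1->2, 2->4; deleted nodes (none); deleted edges (5,2,b2); added nodes (none); added edges (5,2,b1); (5,4,b1); result: nodes: 2:N, 3:C, 4:N, 5:N, 6:O, 7:N edges: (2,4,b1); (2,5,b1); (3,7,b2); (5,2,b1); (5,4,b1); (5,6,b1); (6,4,b1); (7,2,b1)
final:
nodes: 2:N, 3:C, 4:N, 5:N, 6:O, 7:N
edges: (2,4,b1); (2,5,b1); (3,7,b2); (5,2,b1); (5,4,b1); (5,6,b1); (6,4,b1); (7,2,b1)


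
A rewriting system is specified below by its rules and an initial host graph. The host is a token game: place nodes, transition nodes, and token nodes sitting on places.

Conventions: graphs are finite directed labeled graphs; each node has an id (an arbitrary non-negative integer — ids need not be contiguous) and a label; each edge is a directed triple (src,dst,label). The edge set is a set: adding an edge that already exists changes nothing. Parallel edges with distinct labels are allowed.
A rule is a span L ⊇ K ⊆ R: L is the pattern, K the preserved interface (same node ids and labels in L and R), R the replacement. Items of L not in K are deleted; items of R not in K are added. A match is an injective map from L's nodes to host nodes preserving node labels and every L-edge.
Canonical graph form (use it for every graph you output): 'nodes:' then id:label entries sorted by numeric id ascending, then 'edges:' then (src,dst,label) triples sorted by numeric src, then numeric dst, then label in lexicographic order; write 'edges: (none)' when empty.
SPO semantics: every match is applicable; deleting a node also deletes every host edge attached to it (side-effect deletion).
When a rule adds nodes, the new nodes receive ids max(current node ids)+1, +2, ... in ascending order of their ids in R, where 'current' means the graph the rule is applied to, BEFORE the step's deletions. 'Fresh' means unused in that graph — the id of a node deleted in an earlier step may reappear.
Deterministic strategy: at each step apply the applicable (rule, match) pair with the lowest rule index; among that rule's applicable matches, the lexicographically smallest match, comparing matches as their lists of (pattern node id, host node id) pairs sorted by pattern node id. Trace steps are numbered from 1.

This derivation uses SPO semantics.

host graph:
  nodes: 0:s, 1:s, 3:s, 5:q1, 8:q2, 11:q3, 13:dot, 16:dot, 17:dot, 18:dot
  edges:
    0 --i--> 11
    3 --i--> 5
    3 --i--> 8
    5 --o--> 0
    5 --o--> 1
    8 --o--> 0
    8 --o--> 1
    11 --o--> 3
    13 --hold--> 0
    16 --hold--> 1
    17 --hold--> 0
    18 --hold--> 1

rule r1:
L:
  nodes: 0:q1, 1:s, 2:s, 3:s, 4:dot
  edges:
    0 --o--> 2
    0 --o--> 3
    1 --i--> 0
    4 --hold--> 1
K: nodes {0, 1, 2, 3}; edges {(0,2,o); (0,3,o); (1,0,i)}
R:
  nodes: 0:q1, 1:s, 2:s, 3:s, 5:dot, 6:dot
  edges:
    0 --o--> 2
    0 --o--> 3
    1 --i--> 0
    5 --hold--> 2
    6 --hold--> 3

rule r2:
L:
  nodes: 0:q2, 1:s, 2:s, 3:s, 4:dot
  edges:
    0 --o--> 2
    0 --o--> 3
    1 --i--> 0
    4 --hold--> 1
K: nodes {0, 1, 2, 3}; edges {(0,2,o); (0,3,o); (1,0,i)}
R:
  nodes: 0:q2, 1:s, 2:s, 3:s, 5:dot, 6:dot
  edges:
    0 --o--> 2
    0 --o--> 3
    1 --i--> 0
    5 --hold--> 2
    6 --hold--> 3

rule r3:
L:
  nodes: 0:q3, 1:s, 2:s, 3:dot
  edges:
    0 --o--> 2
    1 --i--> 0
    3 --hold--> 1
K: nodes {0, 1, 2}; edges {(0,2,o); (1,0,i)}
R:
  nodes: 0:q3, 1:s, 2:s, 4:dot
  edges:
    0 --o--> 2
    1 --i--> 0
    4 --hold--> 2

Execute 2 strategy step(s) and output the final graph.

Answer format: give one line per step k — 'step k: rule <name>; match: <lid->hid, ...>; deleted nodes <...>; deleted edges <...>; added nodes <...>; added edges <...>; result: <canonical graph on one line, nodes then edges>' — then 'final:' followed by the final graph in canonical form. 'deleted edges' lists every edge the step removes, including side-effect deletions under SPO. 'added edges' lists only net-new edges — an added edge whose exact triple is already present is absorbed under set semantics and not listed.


step 1: rule r3; match: 0->11, 1->0, 2->3, 3->13; deleted nodes 13; deleted edges (13,0,hold); added nodes 19; added edges (19,3,hold); result: nodes: 0:s, 1:s, 3:s, 5:q1, 8:q2, 11:q3, 16:dot, 17:dot, 18:dot, 19:dot edges: (0,11,i); (3,5,i); (3,8,i); (5,0,o); (5,1,o); (8,0,o); (8,1,o); (11,3,o); (16,1,hold); (17,0,hold); (18,1,hold); (19,3,hold)
step 2: rule r1; match: 0->5, 1->3, 2->0, 3->1, 4->19; deleted nodes 19; deleted edges (19,3,hold); added nodes 20, 21; added edges (20,0,hold); (21,1,hold); result: nodes: 0:s, 1:s, 3:s, 5:q1, 8:q2, 11:q3, 16:dot, 17:dot, 18:dot, 20:dot, 21:dot edges: (0,11,i); (3,5,i); (3,8,i); (5,0,o); (5,1,o); (8,0,o); (8,1,o); (11,3,o); (16,1,hold); (17,0,hold); (18,1,hold); (20,0,hold); (21,1,hold)
final:
nodes: 0:s, 1:s, 3:s, 5:q1, 8:q2, 11:q3, 16:dot, 17:dot, 18:dot, 20:dot, 21:dot
edges: (0,11,i); (3,5,i); (3,8,i); (5,0,o); (5,1,o); (8,0,o); (8,1,o); (11,3,o); (16,1,hold); (17,0,hold); (18,1,hold); (20,0,hold); (21,1,hold)


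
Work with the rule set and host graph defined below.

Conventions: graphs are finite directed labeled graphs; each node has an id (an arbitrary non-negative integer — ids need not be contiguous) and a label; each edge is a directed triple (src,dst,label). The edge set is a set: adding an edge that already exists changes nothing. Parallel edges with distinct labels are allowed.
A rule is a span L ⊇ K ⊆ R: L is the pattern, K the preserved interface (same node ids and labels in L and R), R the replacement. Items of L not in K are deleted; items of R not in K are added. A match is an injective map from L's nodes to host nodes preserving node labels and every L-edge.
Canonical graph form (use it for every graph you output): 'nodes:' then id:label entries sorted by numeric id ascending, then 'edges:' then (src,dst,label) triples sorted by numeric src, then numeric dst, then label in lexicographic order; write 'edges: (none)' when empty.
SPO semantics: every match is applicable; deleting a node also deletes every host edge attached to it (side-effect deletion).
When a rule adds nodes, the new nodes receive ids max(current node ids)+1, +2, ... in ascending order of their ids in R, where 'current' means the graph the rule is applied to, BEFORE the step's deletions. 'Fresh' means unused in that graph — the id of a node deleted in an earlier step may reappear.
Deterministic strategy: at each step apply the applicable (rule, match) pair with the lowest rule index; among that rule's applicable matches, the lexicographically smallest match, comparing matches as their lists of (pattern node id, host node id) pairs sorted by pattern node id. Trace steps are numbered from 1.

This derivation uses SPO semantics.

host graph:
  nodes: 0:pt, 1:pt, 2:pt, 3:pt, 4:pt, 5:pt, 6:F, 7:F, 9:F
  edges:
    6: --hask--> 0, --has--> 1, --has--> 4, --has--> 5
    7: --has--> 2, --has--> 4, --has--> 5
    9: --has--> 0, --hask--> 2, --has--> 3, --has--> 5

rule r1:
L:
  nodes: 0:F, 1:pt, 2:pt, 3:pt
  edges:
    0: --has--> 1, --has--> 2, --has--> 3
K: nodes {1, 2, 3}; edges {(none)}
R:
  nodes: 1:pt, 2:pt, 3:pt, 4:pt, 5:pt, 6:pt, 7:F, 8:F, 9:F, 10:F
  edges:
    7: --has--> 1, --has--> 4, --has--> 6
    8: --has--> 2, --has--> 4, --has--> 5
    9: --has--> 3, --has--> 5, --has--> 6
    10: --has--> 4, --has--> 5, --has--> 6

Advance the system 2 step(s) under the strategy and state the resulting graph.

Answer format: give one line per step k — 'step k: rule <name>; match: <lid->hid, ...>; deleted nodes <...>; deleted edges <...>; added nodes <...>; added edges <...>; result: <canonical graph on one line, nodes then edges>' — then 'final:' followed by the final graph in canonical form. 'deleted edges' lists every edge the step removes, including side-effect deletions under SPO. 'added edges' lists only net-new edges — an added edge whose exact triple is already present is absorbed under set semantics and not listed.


step 1: rule r1; match: 0->6, 1->1, 2->4, 3->5; deleted nodes 6; deleted edges (6,0,hask); (6,1,has); (6,4,has); (6,5,has); added nodes 10, 11, 12, 13, 14, 15, 16; added edges (13,1,has); (13,10,has); (13,12,has); (14,4,has); (14,10,has); (14,11,has); (15,5,has); (15,11,has); (15,12,has); (16,10,has); (16,11,has); (16,12,has); result: nodes: 0:pt, 1:pt, 2:pt, 3:pt, 4:pt, 5:pt, 7:F, 9:F, 10:pt, 11:pt, 12:pt, 13:F, 14:F, 15:F, 16:F edges: (7,2,has); (7,4,has); (7,5,has); (9,0,has); (9,2,hask); (9,3,has); (9,5,has); (13,1,has); (13,10,has); (13,12,has); (14,4,has); (14,10,has); (14,11,has); (15,5,has); (15,11,has); (15,12,has); (16,10,has); (16,11,has); (16,12,has)
step 2: rule r1; match: 0->7, 1->2, 2->4, 3->5; deleted nodes 7; deleted edges (7,2,has); (7,4,has); (7,5,has); added nodes 17, 18, 19, 20, 21, 22, 23; added edges (20,2,has); (20,17,has); (20,19,has); (21,4,has); (21,17,has); (21,18,has); (22,5,has); (22,18,has); (22,19,has); (23,17,has); (23,18,has); (23,19,has); result: nodes: 0:pt, 1:pt, 2:pt, 3:pt, 4:pt, 5:pt, 9:F, 10:pt, 11:pt, 12:pt, 13:F, 14:F, 15:F, 16:F, 17:pt, 18:pt, 19:pt, 20:F, 21:F, 22:F, 23:F edges: (9,0,has); (9,2,hask); (9,3,has); (9,5,has); (13,1,has); (13,10,has); (13,12,has); (14,4,has); (14,10,has); (14,11,has); (15,5,has); (15,11,has); (15,12,has); (16,10,has); (16,11,has); (16,12,has); (20,2,has); (20,17,has); (20,19,has); (21,4,has); (21,17,has); (21,18,has); (22,5,has); (22,18,has); (22,19,has); (23,17,has); (23,18,has); (23,19,has)
final:
nodes: 0:pt, 1:pt, 2:pt, 3:pt, 4:pt, 5:pt, 9:F, 10:pt, 11:pt, 12:pt, 13:F, 14:F, 15:F, 16:F, 17:pt, 18:pt, 19:pt, 20:F, 21:F, 22:F, 23:F
edges: (9,0,has); (9,2,hask); (9,3,has); (9,5,has); (13,1,has); (13,10,has); (13,12,has); (14,4,has); (14,10,has); (14,11,has); (15,5,has); (15,11,has); (15,12,has); (16,10,has); (16,11,has); (16,12,has); (20,2,has); (20,17,has); (20,19,has); (21,4,has); (21,17,has); (21,18,has); (22,5,has); (22,18,has); (22,19,has); (23,17,has); (23,18,has); (23,19,has)


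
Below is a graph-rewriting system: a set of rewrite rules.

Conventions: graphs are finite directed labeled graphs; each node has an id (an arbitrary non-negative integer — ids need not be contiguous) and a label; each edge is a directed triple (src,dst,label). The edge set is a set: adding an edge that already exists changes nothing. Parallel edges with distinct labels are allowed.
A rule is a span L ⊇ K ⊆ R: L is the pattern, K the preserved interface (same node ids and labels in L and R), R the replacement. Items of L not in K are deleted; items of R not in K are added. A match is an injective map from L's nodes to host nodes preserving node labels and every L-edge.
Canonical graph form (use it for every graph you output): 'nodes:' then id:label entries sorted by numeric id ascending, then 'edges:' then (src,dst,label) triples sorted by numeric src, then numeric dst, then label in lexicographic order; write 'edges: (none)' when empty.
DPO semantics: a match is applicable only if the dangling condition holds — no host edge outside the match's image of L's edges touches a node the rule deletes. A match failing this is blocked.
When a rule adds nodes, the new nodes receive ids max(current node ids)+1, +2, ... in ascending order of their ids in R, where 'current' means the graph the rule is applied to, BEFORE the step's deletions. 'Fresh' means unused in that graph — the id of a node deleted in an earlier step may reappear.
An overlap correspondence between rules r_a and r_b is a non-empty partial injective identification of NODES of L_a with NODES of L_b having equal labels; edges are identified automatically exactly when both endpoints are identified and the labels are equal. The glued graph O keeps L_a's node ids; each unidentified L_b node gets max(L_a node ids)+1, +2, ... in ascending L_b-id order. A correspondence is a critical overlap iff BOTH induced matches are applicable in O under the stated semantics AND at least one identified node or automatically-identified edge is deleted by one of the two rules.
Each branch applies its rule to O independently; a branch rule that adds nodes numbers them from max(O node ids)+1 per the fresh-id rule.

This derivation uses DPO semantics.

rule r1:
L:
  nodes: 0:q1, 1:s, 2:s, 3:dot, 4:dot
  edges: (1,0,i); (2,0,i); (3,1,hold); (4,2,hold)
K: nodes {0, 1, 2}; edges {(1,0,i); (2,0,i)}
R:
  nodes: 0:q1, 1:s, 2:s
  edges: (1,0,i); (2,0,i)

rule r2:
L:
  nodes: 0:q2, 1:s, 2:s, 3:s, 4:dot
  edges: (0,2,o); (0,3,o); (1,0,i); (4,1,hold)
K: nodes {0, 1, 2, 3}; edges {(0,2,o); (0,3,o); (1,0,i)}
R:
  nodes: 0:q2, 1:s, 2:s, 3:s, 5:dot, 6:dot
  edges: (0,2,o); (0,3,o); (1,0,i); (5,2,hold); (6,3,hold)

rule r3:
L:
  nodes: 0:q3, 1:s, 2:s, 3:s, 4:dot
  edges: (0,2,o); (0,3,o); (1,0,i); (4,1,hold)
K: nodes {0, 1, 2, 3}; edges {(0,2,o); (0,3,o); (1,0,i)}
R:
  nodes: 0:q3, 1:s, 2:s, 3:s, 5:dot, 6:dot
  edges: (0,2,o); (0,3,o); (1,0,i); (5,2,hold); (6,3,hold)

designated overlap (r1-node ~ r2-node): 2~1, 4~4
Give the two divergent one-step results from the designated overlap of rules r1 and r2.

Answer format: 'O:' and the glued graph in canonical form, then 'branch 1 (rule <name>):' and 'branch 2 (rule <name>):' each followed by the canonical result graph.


O:
nodes: 0:q1, 1:s, 2:s, 3:dot, 4:dot, 5:q2, 6:s, 7:s
edges: (1,0,i); (2,0,i); (2,5,i); (3,1,hold); (4,2,hold); (5,6,o); (5,7,o)
branch 1 (rule r1):
nodes: 0:q1, 1:s, 2:s, 5:q2, 6:s, 7:s
edges: (1,0,i); (2,0,i); (2,5,i); (5,6,o); (5,7,o)
branch 2 (rule r2):
nodes: 0:q1, 1:s, 2:s, 3:dot, 5:q2, 6:s, 7:s, 8:dot, 9:dot
edges: (1,0,i); (2,0,i); (2,5,i); (3,1,hold); (5,6,o); (5,7,o); (8,6,hold); (9,7,hold)


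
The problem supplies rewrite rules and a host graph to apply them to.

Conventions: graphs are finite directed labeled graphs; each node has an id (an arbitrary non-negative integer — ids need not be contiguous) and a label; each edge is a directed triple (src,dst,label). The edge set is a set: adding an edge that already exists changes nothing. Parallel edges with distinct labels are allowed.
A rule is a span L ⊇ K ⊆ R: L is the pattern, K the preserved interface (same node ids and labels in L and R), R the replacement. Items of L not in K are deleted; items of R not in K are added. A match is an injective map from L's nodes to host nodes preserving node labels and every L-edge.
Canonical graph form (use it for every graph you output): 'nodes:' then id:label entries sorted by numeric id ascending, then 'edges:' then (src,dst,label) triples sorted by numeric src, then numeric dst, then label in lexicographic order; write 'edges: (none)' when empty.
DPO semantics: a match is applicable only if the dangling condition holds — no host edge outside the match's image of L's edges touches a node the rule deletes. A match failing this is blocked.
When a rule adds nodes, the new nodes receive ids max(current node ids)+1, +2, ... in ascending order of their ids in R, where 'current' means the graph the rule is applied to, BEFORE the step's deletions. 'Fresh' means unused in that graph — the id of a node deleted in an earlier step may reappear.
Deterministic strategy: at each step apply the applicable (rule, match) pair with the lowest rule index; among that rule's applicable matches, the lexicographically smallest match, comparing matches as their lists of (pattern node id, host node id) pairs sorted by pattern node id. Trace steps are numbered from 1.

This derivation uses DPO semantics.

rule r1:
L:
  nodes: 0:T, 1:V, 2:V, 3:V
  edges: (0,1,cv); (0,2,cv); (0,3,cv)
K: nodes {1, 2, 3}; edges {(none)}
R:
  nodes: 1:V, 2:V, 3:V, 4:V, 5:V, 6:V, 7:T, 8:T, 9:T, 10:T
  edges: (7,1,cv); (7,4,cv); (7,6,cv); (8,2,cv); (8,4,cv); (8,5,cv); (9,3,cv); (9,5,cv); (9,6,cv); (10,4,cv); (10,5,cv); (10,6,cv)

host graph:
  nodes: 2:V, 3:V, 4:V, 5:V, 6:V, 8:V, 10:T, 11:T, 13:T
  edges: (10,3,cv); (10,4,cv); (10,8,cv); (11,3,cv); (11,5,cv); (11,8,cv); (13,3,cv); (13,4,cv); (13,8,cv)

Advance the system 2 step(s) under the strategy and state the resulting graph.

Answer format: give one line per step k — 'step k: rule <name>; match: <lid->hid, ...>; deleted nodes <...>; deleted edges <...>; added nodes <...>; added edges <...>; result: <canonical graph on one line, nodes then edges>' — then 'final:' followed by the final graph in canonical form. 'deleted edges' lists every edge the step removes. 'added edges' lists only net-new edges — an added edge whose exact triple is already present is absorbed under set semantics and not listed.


step 1: rule r1; match: 0->10, 1->3, 2->4, 3->8; deleted nodes 10; deleted edges (10,3,cv); (10,4,cv); (10,8,cv); added nodes 14, 15, 16, 17, 18, 19, 20; added edges (17,3,cv); (17,14,cv); (17,16,cv); (18,4,cv); (18,14,cv); (18,15,cv); (19,8,cv); (19,15,cv); (19,16,cv); (20,14,cv); (20,15,cv); (20,16,cv); result: nodes: 2:V, 3:V, 4:V, 5:V, 6:V, 8:V, 11:T, 13:T, 14:V, 15:V, 16:V, 17:T, 18:T, 19:T, 20:T edges: (11,3,cv); (11,5,cv); (11,8,cv); (13,3,cv); (13,4,cv); (13,8,cv); (17,3,cv); (17,14,cv); (17,16,cv); (18,4,cv); (18,14,cv); (18,15,cv); (19,8,cv); (19,15,cv); (19,16,cv); (20,14,cv); (20,15,cv); (20,16,cv)
step 2: rule r1; match: 0->11, 1->3, 2->5, 3->8; deleted nodes 11; deleted edges (11,3,cv); (11,5,cv); (11,8,cv); added nodes 21, 22, 23, 24, 25, 26, 27; added edges (24,3,cv); (24,21,cv); (24,23,cv); (25,5,cv); (25,21,cv); (25,22,cv); (26,8,cv); (26,22,cv); (26,23,cv); (27,21,cv); (27,22,cv); (27,23,cv); result: nodes: 2:V, 3:V, 4:V, 5:V, 6:V, 8:V, 13:T, 14:V, 15:V, 16:V, 17:T, 18:T, 19:T, 20:T, 21:V, 22:V, 23:V, 24:T, 25:T, 26:T, 27:T edges: (13,3,cv); (13,4,cv); (13,8,cv); (17,3,cv); (17,14,cv); (17,16,cv); (18,4,cv); (18,14,cv); (18,15,cv); (19,8,cv); (19,15,cv); (19,16,cv); (20,14,cv); (20,15,cv); (20,16,cv); (24,3,cv); (24,21,cv); (24,23,cv); (25,5,cv); (25,21,cv); (25,22,cv); (26,8,cv); (26,22,cv); (26,23,cv); (27,21,cv); (27,22,cv); (27,23,cv)
final:
nodes: 2:V, 3:V, 4:V, 5:V, 6:V, 8:V, 13:T, 14:V, 15:V, 16:V, 17:T, 18:T, 19:T, 20:T, 21:V, 22:V, 23:V, 24:T, 25:T, 26:T, 27:T
edges: (13,3,cv); (13,4,cv); (13,8,cv); (17,3,cv); (17,14,cv); (17,16,cv); (18,4,cv); (18,14,cv); (18,15,cv); (19,8,cv); (19,15,cv); (19,16,cv); (20,14,cv); (20,15,cv); (20,16,cv); (24,3,cv); (24,21,cv); (24,23,cv); (25,5,cv); (25,21,cv); (25,22,cv); (26,8,cv); (26,22,cv); (26,23,cv); (27,21,cv); (27,22,cv); (27,23,cv)


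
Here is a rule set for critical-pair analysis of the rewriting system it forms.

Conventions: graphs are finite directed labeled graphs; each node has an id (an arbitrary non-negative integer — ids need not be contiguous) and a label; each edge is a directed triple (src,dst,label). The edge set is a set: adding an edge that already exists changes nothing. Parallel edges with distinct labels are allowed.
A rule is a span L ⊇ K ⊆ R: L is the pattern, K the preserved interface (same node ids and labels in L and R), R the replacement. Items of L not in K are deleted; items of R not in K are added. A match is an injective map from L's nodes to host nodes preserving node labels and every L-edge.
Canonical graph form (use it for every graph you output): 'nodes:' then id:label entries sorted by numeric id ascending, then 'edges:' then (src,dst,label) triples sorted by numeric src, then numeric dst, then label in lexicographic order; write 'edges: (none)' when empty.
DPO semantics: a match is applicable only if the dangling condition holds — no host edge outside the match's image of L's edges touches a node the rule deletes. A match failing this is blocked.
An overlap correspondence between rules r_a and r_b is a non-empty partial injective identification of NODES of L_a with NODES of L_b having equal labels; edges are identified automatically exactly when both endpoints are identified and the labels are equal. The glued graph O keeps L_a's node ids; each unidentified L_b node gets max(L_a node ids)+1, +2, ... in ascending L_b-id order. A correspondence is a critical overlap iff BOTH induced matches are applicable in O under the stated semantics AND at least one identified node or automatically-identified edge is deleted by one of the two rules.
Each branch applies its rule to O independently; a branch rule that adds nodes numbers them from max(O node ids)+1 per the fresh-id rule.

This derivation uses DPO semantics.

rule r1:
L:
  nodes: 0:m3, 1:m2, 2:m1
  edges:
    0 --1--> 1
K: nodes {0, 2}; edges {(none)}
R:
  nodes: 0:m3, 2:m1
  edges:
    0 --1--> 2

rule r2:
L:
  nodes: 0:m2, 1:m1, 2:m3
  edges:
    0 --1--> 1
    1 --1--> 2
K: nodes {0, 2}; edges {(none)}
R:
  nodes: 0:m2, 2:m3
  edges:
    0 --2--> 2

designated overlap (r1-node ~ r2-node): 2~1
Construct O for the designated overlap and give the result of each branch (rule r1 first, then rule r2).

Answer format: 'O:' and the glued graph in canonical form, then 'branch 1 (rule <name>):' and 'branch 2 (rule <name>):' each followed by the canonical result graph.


O:
nodes: 0:m3, 1:m2, 2:m1, 3:m2, 4:m3
edges: (0,1,1); (2,4,1); (3,2,1)
branch 1 (rule r1):
nodes: 0:m3, 2:m1, 3:m2, 4:m3
edges: (0,2,1); (2,4,1); (3,2,1)
branch 2 (rule r2):
nodes: 0:m3, 1:m2, 3:m2, 4:m3
edges: (0,1,1); (3,4,2)


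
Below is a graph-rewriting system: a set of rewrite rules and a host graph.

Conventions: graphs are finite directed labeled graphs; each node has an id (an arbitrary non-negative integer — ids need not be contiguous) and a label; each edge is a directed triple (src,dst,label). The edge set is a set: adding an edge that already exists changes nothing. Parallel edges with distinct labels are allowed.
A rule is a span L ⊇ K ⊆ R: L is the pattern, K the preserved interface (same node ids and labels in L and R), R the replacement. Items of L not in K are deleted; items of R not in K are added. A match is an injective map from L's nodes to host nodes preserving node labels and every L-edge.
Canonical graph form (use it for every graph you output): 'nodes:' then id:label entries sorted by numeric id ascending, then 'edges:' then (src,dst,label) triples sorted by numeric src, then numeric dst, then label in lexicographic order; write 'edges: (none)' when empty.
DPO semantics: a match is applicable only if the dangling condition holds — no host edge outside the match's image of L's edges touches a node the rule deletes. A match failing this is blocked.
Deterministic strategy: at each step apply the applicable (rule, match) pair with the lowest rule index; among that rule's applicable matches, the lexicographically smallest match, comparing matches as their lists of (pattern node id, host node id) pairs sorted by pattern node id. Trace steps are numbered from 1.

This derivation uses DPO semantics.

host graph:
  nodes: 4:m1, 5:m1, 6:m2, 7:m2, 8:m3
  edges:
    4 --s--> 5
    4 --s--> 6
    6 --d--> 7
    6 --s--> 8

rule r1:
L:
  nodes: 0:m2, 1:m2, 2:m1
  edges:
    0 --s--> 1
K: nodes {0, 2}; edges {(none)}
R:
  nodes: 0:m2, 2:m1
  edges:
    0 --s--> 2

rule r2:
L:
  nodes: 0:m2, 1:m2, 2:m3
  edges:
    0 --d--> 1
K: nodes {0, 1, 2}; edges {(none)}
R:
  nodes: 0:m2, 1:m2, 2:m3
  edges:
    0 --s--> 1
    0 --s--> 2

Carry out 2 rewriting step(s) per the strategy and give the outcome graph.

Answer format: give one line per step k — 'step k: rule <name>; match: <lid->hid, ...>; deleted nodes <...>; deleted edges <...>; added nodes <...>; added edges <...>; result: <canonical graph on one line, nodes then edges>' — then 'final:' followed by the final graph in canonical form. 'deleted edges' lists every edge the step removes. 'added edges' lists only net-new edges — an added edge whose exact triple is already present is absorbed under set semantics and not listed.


step 1: rule r2; match: 0->6, 1->7, 2->8; deleted nodes (none); deleted edges (6,7,d); added nodes (none); added edges (6,7,s); result: nodes: 4:m1, 5:m1, 6:m2, 7:m2, 8:m3 edges: (4,5,s); (4,6,s); (6,7,s); (6,8,s)
step 2: rule r1; match: 0->6, 1->7, 2->4; deleted nodes 7; deleted edges (6,7,s); added nodes (none); added edges (6,4,s); result: nodes: 4:m1, 5:m1, 6:m2, 8:m3 edges: (4,5,s); (4,6,s); (6,4,s); (6,8,s)
final:
nodes: 4:m1, 5:m1, 6:m2, 8:m3
edges: (4,5,s); (4,6,s); (6,4,s); (6,8,s)


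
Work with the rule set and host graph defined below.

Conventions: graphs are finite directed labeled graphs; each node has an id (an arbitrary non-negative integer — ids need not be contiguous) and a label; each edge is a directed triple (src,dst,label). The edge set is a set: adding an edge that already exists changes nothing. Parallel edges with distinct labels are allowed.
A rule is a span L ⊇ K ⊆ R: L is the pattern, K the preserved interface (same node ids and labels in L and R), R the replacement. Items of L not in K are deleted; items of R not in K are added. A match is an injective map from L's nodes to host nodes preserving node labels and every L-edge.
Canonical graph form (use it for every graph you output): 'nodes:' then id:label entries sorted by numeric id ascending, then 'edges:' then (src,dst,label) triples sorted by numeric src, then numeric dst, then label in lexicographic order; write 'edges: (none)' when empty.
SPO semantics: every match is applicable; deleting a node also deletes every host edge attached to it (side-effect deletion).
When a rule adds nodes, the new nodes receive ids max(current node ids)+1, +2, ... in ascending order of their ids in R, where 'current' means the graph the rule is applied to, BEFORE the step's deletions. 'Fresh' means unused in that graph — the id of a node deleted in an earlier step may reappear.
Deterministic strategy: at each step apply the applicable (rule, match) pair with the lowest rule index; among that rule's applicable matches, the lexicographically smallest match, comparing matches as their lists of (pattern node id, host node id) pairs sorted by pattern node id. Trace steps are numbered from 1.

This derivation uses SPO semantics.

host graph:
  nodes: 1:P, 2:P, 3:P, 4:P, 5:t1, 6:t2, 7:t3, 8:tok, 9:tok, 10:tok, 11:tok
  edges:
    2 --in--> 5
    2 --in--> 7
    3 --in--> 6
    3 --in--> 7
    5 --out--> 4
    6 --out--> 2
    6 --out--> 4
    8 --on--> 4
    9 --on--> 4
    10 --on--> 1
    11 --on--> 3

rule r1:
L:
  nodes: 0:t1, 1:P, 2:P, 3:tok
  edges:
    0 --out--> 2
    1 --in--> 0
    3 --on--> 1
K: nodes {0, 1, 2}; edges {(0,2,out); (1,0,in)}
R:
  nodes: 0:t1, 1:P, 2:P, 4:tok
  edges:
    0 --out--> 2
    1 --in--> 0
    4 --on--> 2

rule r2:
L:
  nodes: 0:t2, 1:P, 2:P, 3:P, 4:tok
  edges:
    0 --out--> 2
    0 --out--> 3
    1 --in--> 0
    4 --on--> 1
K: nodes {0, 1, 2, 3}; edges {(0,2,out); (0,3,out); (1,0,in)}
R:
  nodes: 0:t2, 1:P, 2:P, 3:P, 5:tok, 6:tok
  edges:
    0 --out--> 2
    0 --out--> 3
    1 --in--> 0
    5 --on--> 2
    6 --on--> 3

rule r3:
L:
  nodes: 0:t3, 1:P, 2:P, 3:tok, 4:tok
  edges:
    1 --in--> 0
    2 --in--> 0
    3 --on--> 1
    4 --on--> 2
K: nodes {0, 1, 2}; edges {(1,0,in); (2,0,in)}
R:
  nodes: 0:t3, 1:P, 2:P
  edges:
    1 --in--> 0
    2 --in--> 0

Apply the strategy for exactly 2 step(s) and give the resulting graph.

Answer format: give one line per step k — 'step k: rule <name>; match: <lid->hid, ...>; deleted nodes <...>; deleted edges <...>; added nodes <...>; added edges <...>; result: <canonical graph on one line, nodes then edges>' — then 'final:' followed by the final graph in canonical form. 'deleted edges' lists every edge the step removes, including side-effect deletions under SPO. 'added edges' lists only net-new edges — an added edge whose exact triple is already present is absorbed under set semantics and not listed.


step 1: rule r2; match: 0->6, 1->3, 2->2, 3->4, 4->11; deleted nodes 11; deleted edges (11,3,on); added nodes 12, 13; added edges (12,2,on); (13,4,on); result: nodes: 1:P, 2:P, 3:P, 4:P, 5:t1, 6:t2, 7:t3, 8:tok, 9:tok, 10:tok, 12:tok, 13:tok edges: (2,5,in); (2,7,in); (3,6,in); (3,7,in); (5,4,out); (6,2,out); (6,4,out); (8,4,on); (9,4,on); (10,1,on); (12,2,on); (13,4,on)
step 2: rule r1; match: 0->5, 1->2, 2->4, 3->12; deleted nodes 12; deleted edges (12,2,on); added nodes 14; added edges (14,4,on); result: nodes: 1:P, 2:P, 3:P, 4:P, 5:t1, 6:t2, 7:t3, 8:tok, 9:tok, 10:tok, 13:tok, 14:tok edges: (2,5,in); (2,7,in); (3,6,in); (3,7,in); (5,4,out); (6,2,out); (6,4,out); (8,4,on); (9,4,on); (10,1,on); (13,4,on); (14,4,on)
final:
nodes: 1:P, 2:P, 3:P, 4:P, 5:t1, 6:t2, 7:t3, 8:tok, 9:tok, 10:tok, 13:tok, 14:tok
edges: (2,5,in); (2,7,in); (3,6,in); (3,7,in); (5,4,out); (6,2,out); (6,4,out); (8,4,on); (9,4,on); (10,1,on); (13,4,on); (14,4,on)


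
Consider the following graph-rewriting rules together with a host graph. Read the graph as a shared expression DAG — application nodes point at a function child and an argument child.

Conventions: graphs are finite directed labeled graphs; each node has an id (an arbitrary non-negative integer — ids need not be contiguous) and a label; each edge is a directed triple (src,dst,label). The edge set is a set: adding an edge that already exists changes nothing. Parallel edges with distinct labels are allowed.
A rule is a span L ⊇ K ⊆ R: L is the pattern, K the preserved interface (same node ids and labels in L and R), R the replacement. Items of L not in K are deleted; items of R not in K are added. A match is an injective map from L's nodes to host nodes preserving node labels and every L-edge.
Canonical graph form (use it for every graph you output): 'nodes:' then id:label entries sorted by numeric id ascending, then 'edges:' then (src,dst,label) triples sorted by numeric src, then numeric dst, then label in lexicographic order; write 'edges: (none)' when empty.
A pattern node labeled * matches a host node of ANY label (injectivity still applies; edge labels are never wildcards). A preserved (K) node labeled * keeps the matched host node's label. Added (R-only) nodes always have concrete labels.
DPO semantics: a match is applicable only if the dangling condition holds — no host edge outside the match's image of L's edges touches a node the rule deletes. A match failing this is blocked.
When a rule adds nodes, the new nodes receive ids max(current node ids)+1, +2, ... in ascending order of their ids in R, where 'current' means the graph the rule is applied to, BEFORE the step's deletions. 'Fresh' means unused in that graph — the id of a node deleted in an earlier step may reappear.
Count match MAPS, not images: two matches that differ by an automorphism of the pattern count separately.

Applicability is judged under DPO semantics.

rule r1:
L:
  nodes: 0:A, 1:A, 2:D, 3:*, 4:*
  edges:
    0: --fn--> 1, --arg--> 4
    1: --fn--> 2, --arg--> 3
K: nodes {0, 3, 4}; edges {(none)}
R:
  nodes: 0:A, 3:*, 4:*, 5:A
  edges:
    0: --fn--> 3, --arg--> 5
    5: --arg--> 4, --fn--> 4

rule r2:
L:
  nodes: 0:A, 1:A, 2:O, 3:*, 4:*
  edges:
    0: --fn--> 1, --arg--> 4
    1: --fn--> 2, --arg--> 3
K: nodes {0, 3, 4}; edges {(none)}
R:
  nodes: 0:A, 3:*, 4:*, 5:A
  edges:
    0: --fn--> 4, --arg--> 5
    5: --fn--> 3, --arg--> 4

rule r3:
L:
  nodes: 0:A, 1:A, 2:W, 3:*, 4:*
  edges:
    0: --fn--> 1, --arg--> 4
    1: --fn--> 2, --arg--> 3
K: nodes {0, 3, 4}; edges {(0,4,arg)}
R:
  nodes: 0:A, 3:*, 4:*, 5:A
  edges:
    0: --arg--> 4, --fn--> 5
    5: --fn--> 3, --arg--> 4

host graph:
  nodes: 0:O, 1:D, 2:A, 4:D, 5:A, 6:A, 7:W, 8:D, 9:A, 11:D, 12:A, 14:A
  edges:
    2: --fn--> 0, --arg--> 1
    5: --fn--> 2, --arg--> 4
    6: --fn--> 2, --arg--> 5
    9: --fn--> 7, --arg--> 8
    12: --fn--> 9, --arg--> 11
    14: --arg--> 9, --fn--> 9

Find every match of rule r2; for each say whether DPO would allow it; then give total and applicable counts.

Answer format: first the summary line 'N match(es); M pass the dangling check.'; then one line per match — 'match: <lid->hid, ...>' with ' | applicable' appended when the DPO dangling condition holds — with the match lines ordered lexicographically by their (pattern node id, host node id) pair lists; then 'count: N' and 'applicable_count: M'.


2 match(es); 0 pass the dangling check.
match: 0->5, 1->2, 2->0, 3->1, 4->4
match: 0->6, 1->2, 2->0, 3->1, 4->5
count: 2
applicable_count: 0
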